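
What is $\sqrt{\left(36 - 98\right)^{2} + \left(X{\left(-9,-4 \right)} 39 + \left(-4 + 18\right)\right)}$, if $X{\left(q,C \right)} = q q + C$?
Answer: $\sqrt{6861} \approx 82.831$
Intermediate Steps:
$X{\left(q,C \right)} = C + q^{2}$ ($X{\left(q,C \right)} = q^{2} + C = C + q^{2}$)
$\sqrt{\left(36 - 98\right)^{2} + \left(X{\left(-9,-4 \right)} 39 + \left(-4 + 18\right)\right)} = \sqrt{\left(36 - 98\right)^{2} + \left(\left(-4 + \left(-9\right)^{2}\right) 39 + \left(-4 + 18\right)\right)} = \sqrt{\left(-62\right)^{2} + \left(\left(-4 + 81\right) 39 + 14\right)} = \sqrt{3844 + \left(77 \cdot 39 + 14\right)} = \sqrt{3844 + \left(3003 + 14\right)} = \sqrt{3844 + 3017} = \sqrt{6861}$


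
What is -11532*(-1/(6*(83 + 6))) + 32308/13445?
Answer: 28716702/1196605 ≈ 23.998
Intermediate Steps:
-11532*(-1/(6*(83 + 6))) + 32308/13445 = -11532/(89*(-6)) + 32308*(1/13445) = -11532/(-534) + 32308/13445 = -11532*(-1/534) + 32308/13445 = 1922/89 + 32308/13445 = 28716702/1196605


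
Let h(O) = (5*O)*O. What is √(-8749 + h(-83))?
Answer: 4*√1606 ≈ 160.30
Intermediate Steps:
h(O) = 5*O²
√(-8749 + h(-83)) = √(-8749 + 5*(-83)²) = √(-8749 + 5*6889) = √(-8749 + 34445) = √25696 = 4*√1606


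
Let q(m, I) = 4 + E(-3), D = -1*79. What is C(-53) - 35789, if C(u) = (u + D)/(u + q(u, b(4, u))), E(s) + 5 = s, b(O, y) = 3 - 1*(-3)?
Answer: -679947/19 ≈ -35787.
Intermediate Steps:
b(O, y) = 6 (b(O, y) = 3 + 3 = 6)
D = -79
E(s) = -5 + s
q(m, I) = -4 (q(m, I) = 4 + (-5 - 3) = 4 - 8 = -4)
C(u) = (-79 + u)/(-4 + u) (C(u) = (u - 79)/(u - 4) = (-79 + u)/(-4 + u))
C(-53) - 35789 = (-79 - 53)/(-4 - 53) - 35789 = -132/(-57) - 35789 = -1/57*(-132) - 35789 = 44/19 - 35789 = -679947/19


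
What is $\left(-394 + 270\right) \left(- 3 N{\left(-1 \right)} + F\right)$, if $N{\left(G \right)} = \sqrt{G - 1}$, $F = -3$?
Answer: $372 + 372 i \sqrt{2} \approx 372.0 + 526.09 i$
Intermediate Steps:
$N{\left(G \right)} = \sqrt{-1 + G}$
$\left(-394 + 270\right) \left(- 3 N{\left(-1 \right)} + F\right) = \left(-394 + 270\right) \left(- 3 \sqrt{-1 - 1} - 3\right) = - 124 \left(- 3 \sqrt{-2} - 3\right) = - 124 \left(- 3 i \sqrt{2} - 3\right) = - 124 \left(-3 - 3 i \sqrt{2}\right) = 372 + 372 i \sqrt{2}$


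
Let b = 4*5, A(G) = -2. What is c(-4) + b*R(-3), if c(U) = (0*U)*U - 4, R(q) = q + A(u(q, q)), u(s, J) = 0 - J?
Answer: -104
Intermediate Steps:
u(s, J) = -J
b = 20
R(q) = -2 + q (R(q) = q - 2 = -2 + q)
c(U) = -4 (c(U) = 0*U - 4 = 0 - 4 = -4)
c(-4) + b*R(-3) = -4 + 20*(-2 - 3) = -4 + 20*(-5) = -4 - 100 = -104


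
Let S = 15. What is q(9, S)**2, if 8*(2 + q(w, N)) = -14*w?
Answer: 5041/16 ≈ 315.06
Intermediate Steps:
q(w, N) = -2 - 7*w/4 (q(w, N) = -2 + (-14*w)/8 = -2 - 7*w/4)
q(9, S)**2 = (-2 - 7/4*9)**2 = (-2 - 63/4)**2 = (-71/4)**2 = 5041/16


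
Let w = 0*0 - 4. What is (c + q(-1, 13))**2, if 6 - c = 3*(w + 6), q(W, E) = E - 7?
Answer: 36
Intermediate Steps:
w = -4 (w = 0 - 4 = -4)
q(W, E) = -7 + E
c = 0 (c = 6 - 3*(-4 + 6) = 6 - 3*2 = 6 - 1*6 = 6 - 6 = 0)
(c + q(-1, 13))**2 = (0 + (-7 + 13))**2 = (0 + 6)**2 = 6**2 = 36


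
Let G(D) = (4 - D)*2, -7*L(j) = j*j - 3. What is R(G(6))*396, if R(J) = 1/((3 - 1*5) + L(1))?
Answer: -231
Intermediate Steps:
L(j) = 3/7 - j**2/7 (L(j) = -(j*j - 3)/7 = -(j**2 - 3)/7 = -(-3 + j**2)/7 = 3/7 - j**2/7)
G(D) = 8 - 2*D
R(J) = -7/12 (R(J) = 1/((3 - 1*5) + (3/7 - 1/7*1**2)) = 1/((3 - 5) + (3/7 - 1/7*1)) = 1/(-2 + (3/7 - 1/7)) = 1/(-2 + 2/7) = 1/(-12/7) = -7/12)
R(G(6))*396 = -7/12*396 = -231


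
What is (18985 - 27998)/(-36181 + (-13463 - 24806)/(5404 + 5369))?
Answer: 13871007/55688026 ≈ 0.24908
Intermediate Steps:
(18985 - 27998)/(-36181 + (-13463 - 24806)/(5404 + 5369)) = -9013/(-36181 - 38269/10773) = -9013/(-36181 - 38269*1/10773) = -9013/(-36181 - 5467/1539) = -9013/(-55688026/1539) = -9013*(-1539/55688026) = 13871007/55688026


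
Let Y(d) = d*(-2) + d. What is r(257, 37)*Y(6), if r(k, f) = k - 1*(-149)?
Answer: -2436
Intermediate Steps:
r(k, f) = 149 + k (r(k, f) = k + 149 = 149 + k)
Y(d) = -d (Y(d) = -2*d + d = -d)
r(257, 37)*Y(6) = (149 + 257)*(-1*6) = 406*(-6) = -2436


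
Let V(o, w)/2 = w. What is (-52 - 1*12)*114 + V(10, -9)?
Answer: -7314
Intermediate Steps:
V(o, w) = 2*w
(-52 - 1*12)*114 + V(10, -9) = (-52 - 1*12)*114 + 2*(-9) = (-52 - 12)*114 - 18 = -64*114 - 18 = -7296 - 18 = -7314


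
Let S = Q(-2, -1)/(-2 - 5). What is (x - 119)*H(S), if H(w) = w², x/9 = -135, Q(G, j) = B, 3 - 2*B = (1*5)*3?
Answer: -48024/49 ≈ -980.08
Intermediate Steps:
B = -6 (B = 3/2 - 1*5*3/2 = 3/2 - 5*3/2 = 3/2 - ½*15 = 3/2 - 15/2 = -6)
Q(G, j) = -6
x = -1215 (x = 9*(-135) = -1215)
S = 6/7 (S = -6/(-2 - 5) = -6/(-7) = -⅐*(-6) = 6/7 ≈ 0.85714)
(x - 119)*H(S) = (-1215 - 119)*(6/7)² = -1334*36/49 = -48024/49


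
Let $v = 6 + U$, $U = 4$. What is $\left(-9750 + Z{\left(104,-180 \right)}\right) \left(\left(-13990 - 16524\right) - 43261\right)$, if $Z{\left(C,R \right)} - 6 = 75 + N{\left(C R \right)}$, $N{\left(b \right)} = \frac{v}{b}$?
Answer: $\frac{102719594075}{144} \approx 7.1333 \cdot 10^{8}$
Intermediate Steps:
$v = 10$ ($v = 6 + 4 = 10$)
$N{\left(b \right)} = \frac{10}{b}$
$Z{\left(C,R \right)} = 81 + \frac{10}{C R}$ ($Z{\left(C,R \right)} = 6 + \left(75 + \frac{10}{C R}\right) = 81 + \frac{10}{C R}$)
$\left(-9750 + Z{\left(104,-180 \right)}\right) \left(\left(-13990 - 16524\right) - 43261\right) = \left(-9750 + \left(81 + \frac{10}{104 \left(-180\right)}\right)\right) \left(\left(-13990 - 16524\right) - 43261\right) = \left(-9750 + \left(81 + 10 \cdot \frac{1}{104} \left(- \frac{1}{180}\right)\right)\right) \left(-30514 - 43261\right) = \left(-9750 + \left(81 - \frac{1}{1872}\right)\right) \left(-73775\right) = \left(-9750 + \frac{151631}{1872}\right) \left(-73775\right) = \left(- \frac{18100369}{1872}\right) \left(-73775\right) = \frac{102719594075}{144}$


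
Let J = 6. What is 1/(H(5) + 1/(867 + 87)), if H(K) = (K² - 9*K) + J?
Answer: -954/13355 ≈ -0.071434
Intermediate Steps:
H(K) = 6 + K² - 9*K (H(K) = (K² - 9*K) + 6 = 6 + K² - 9*K)
1/(H(5) + 1/(867 + 87)) = 1/((6 + 5² - 9*5) + 1/(867 + 87)) = 1/((6 + 25 - 45) + 1/954) = 1/(-14 + 1/954) = 1/(-13355/954) = -954/13355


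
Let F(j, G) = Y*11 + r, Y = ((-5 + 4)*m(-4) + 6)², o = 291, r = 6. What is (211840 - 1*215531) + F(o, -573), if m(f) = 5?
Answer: -3674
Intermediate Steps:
Y = 1 (Y = ((-5 + 4)*5 + 6)² = (-1*5 + 6)² = (-5 + 6)² = 1² = 1)
F(j, G) = 17 (F(j, G) = 1*11 + 6 = 11 + 6 = 17)
(211840 - 1*215531) + F(o, -573) = (211840 - 1*215531) + 17 = (211840 - 215531) + 17 = -3691 + 17 = -3674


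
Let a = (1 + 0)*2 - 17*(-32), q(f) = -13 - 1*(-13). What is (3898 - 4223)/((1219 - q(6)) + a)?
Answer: -65/353 ≈ -0.18414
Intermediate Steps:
q(f) = 0 (q(f) = -13 + 13 = 0)
a = 546 (a = 1*2 + 544 = 2 + 544 = 546)
(3898 - 4223)/((1219 - q(6)) + a) = (3898 - 4223)/((1219 - 1*0) + 546) = -325/((1219 + 0) + 546) = -325/(1219 + 546) = -325/1765 = -325*1/1765 = -65/353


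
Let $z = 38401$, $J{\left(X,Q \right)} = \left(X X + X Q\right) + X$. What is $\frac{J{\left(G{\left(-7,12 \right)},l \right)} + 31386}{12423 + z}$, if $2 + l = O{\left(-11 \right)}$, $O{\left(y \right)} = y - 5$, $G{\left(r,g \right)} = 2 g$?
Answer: $\frac{15777}{25412} \approx 0.62085$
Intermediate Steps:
$O{\left(y \right)} = -5 + y$
$l = -18$ ($l = -2 - 16 = -18$)
$J{\left(X,Q \right)} = X + X^{2} + Q X$ ($J{\left(X,Q \right)} = \left(X^{2} + Q X\right) + X = X + X^{2} + Q X$)
$\frac{J{\left(G{\left(-7,12 \right)},l \right)} + 31386}{12423 + z} = \frac{2 \cdot 12 \left(1 - 18 + 2 \cdot 12\right) + 31386}{12423 + 38401} = \frac{24 \left(1 - 18 + 24\right) + 31386}{50824} = \left(24 \cdot 7 + 31386\right) \frac{1}{50824} = \left(168 + 31386\right) \frac{1}{50824} = 31554 \cdot \frac{1}{50824} = \frac{15777}{25412}$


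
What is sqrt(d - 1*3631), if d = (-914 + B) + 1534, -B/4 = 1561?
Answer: I*sqrt(9255) ≈ 96.203*I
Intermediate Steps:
B = -6244 (B = -4*1561 = -6244)
d = -5624 (d = (-914 - 6244) + 1534 = -7158 + 1534 = -5624)
sqrt(d - 1*3631) = sqrt(-5624 - 1*3631) = sqrt(-5624 - 3631) = sqrt(-9255) = I*sqrt(9255)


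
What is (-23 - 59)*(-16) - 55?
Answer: 1257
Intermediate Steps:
(-23 - 59)*(-16) - 55 = -82*(-16) - 55 = 1312 - 55 = 1257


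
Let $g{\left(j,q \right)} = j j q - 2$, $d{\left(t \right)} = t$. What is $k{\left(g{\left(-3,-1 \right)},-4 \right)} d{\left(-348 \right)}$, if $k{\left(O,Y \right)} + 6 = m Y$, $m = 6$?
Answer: $10440$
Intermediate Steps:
$g{\left(j,q \right)} = -2 + q j^{2}$ ($g{\left(j,q \right)} = j^{2} q - 2 = q j^{2} - 2 = -2 + q j^{2}$)
$k{\left(O,Y \right)} = -6 + 6 Y$
$k{\left(g{\left(-3,-1 \right)},-4 \right)} d{\left(-348 \right)} = \left(-6 + 6 \left(-4\right)\right) \left(-348\right) = \left(-6 - 24\right) \left(-348\right) = \left(-30\right) \left(-348\right) = 10440$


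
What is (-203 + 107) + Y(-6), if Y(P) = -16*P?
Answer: 0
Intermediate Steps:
(-203 + 107) + Y(-6) = (-203 + 107) - 16*(-6) = -96 + 96 = 0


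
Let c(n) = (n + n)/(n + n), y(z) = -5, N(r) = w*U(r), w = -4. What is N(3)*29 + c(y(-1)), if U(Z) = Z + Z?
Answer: -695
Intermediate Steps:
U(Z) = 2*Z
N(r) = -8*r
c(n) = 1 (c(n) = (2*n)/((2*n)) = (2*n)*(1/(2*n)) = 1)
N(3)*29 + c(y(-1)) = -8*3*29 + 1 = -24*29 + 1 = -696 + 1 = -695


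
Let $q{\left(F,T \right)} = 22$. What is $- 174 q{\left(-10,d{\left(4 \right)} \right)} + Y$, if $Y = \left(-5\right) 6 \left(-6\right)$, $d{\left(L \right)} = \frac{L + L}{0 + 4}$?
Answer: $-3648$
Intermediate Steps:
$d{\left(L \right)} = \frac{L}{2}$ ($d{\left(L \right)} = \frac{2 L}{4} = 2 L \frac{1}{4} = \frac{L}{2}$)
$Y = 180$ ($Y = \left(-30\right) \left(-6\right) = 180$)
$- 174 q{\left(-10,d{\left(4 \right)} \right)} + Y = \left(-174\right) 22 + 180 = -3828 + 180 = -3648$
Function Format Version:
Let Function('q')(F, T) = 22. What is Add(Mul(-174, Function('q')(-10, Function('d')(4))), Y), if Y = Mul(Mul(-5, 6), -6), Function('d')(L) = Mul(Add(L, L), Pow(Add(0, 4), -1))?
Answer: -3648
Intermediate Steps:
Function('d')(L) = Mul(Rational(1, 2), L) (Function('d')(L) = Mul(Mul(2, L), Pow(4, -1)) = Mul(Mul(2, L), Rational(1, 4)) = Mul(Rational(1, 2), L))
Y = 180 (Y = Mul(-30, -6) = 180)
Add(Mul(-174, Function('q')(-10, Function('d')(4))), Y) = Add(Mul(-174, 22), 180) = Add(-3828, 180) = -3648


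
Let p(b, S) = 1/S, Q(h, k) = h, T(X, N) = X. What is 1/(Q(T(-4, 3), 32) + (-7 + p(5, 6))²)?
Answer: 36/1537 ≈ 0.023422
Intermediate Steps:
1/(Q(T(-4, 3), 32) + (-7 + p(5, 6))²) = 1/(-4 + (-7 + 1/6)²) = 1/(-4 + (-7 + ⅙)²) = 1/(-4 + (-41/6)²) = 1/(-4 + 1681/36) = 1/(1537/36) = 36/1537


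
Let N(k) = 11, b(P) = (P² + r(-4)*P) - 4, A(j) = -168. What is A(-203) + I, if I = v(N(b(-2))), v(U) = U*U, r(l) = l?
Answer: -47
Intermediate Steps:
b(P) = -4 + P² - 4*P (b(P) = (P² - 4*P) - 4 = -4 + P² - 4*P)
v(U) = U²
I = 121 (I = 11² = 121)
A(-203) + I = -168 + 121 = -47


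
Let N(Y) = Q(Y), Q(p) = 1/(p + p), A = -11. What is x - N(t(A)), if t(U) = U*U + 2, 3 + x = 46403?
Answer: 11414399/246 ≈ 46400.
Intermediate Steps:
x = 46400 (x = -3 + 46403 = 46400)
Q(p) = 1/(2*p)
t(U) = 2 + U² (t(U) = U² + 2 = 2 + U²)
N(Y) = 1/(2*Y)
x - N(t(A)) = 46400 - 1/(2*(2 + (-11)²)) = 46400 - 1/(2*(2 + 121)) = 46400 - 1/(2*123) = 46400 - 1*1/246 = 46400 - 1/246 = 11414399/246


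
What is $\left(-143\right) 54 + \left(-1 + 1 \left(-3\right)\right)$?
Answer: $-7726$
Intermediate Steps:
$\left(-143\right) 54 + \left(-1 + 1 \left(-3\right)\right) = -7722 - 4 = -7726$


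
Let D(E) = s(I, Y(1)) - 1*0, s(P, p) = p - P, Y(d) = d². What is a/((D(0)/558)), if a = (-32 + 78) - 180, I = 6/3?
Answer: 74772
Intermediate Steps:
I = 2 (I = 6*(⅓) = 2)
a = -134 (a = 46 - 180 = -134)
D(E) = -1 (D(E) = (1² - 1*2) - 1*0 = (1 - 2) + 0 = -1 + 0 = -1)
a/((D(0)/558)) = -134/((-1/558)) = -134/((-1*1/558)) = -134/(-1/558) = -134*(-558) = 74772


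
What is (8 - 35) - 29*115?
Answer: -3362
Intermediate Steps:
(8 - 35) - 29*115 = -27 - 3335 = -3362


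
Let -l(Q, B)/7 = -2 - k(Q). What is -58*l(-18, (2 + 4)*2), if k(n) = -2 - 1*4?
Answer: 1624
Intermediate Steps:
k(n) = -6 (k(n) = -2 - 4 = -6)
l(Q, B) = -28 (l(Q, B) = -7*(-2 - 1*(-6)) = -7*(-2 + 6) = -7*4 = -28)
-58*l(-18, (2 + 4)*2) = -58*(-28) = 1624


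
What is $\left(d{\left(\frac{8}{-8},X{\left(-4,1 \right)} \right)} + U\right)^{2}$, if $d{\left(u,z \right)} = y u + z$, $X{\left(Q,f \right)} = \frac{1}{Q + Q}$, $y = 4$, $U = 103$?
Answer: $\frac{625681}{64} \approx 9776.3$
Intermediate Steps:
$X{\left(Q,f \right)} = \frac{1}{2 Q}$
$d{\left(u,z \right)} = z + 4 u$ ($d{\left(u,z \right)} = 4 u + z = z + 4 u$)
$\left(d{\left(\frac{8}{-8},X{\left(-4,1 \right)} \right)} + U\right)^{2} = \left(\left(\frac{1}{2 \left(-4\right)} + 4 \frac{8}{-8}\right) + 103\right)^{2} = \left(\left(\frac{1}{2} \left(- \frac{1}{4}\right) + 4 \cdot 8 \left(- \frac{1}{8}\right)\right) + 103\right)^{2} = \left(\left(- \frac{1}{8} + 4 \left(-1\right)\right) + 103\right)^{2} = \left(\left(- \frac{1}{8} - 4\right) + 103\right)^{2} = \left(- \frac{33}{8} + 103\right)^{2} = \left(\frac{791}{8}\right)^{2} = \frac{625681}{64}$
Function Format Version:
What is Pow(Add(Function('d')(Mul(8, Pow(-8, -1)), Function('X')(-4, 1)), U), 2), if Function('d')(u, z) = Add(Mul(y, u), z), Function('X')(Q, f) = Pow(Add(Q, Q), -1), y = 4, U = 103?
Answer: Rational(625681, 64) ≈ 9776.3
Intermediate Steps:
Function('X')(Q, f) = Mul(Rational(1, 2), Pow(Q, -1)) (Function('X')(Q, f) = Pow(Mul(2, Q), -1) = Mul(Rational(1, 2), Pow(Q, -1)))
Function('d')(u, z) = Add(z, Mul(4, u)) (Function('d')(u, z) = Add(Mul(4, u), z) = Add(z, Mul(4, u)))
Pow(Add(Function('d')(Mul(8, Pow(-8, -1)), Function('X')(-4, 1)), U), 2) = Pow(Add(Add(Mul(Rational(1, 2), Pow(-4, -1)), Mul(4, Mul(8, Pow(-8, -1)))), 103), 2) = Pow(Add(Add(Mul(Rational(1, 2), Rational(-1, 4)), Mul(4, Mul(8, Rational(-1, 8)))), 103), 2) = Pow(Add(Add(Rational(-1, 8), Mul(4, -1)), 103), 2) = Pow(Add(Add(Rational(-1, 8), -4), 103), 2) = Pow(Add(Rational(-33, 8), 103), 2) = Pow(Rational(791, 8), 2) = Rational(625681, 64)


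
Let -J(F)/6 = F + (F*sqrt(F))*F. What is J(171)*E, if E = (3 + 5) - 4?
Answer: -4104 - 2105352*sqrt(19) ≈ -9.1811e+6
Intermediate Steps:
E = 4 (E = 8 - 4 = 4)
J(F) = -6*F - 6*F**(5/2) (J(F) = -6*(F + (F*sqrt(F))*F) = -6*(F + F**(3/2)*F) = -6*(F + F**(5/2)) = -6*F - 6*F**(5/2))
J(171)*E = (-6*171 - 526338*sqrt(19))*4 = (-1026 - 526338*sqrt(19))*4 = -4104 - 2105352*sqrt(19)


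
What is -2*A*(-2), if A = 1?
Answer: 4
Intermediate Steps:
-2*A*(-2) = -2*1*(-2) = -2*(-2) = 4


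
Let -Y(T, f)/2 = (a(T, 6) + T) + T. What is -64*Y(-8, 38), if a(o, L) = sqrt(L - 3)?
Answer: -2048 + 128*sqrt(3) ≈ -1826.3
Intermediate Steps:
a(o, L) = sqrt(-3 + L)
Y(T, f) = -4*T - 2*sqrt(3) (Y(T, f) = -2*((sqrt(-3 + 6) + T) + T) = -2*((sqrt(3) + T) + T) = -2*((T + sqrt(3)) + T) = -2*(sqrt(3) + 2*T) = -4*T - 2*sqrt(3))
-64*Y(-8, 38) = -64*(-4*(-8) - 2*sqrt(3)) = -64*(32 - 2*sqrt(3)) = -2048 + 128*sqrt(3)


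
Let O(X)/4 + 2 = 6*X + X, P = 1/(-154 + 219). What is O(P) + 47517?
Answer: 3088113/65 ≈ 47509.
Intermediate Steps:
P = 1/65 ≈ 0.015385
O(X) = -8 + 28*X (O(X) = -8 + 4*(6*X + X) = -8 + 4*(7*X) = -8 + 28*X)
O(P) + 47517 = (-8 + 28*(1/65)) + 47517 = (-8 + 28/65) + 47517 = -492/65 + 47517 = 3088113/65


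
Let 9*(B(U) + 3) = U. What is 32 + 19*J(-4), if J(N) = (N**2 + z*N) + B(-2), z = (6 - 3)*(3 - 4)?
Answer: 4525/9 ≈ 502.78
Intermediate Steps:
B(U) = -3 + U/9
z = -3 (z = 3*(-1) = -3)
J(N) = -29/9 + N**2 - 3*N (J(N) = (N**2 - 3*N) + (-3 + (1/9)*(-2)) = (N**2 - 3*N) + (-3 - 2/9) = (N**2 - 3*N) - 29/9 = -29/9 + N**2 - 3*N)
32 + 19*J(-4) = 32 + 19*(-29/9 + (-4)**2 - 3*(-4)) = 32 + 19*(-29/9 + 16 + 12) = 32 + 19*(223/9) = 32 + 4237/9 = 4525/9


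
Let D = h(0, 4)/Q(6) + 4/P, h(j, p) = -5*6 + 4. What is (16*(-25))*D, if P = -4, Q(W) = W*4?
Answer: 2500/3 ≈ 833.33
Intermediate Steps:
Q(W) = 4*W
h(j, p) = -26 (h(j, p) = -30 + 4 = -26)
D = -25/12 (D = -26/(4*6) + 4/(-4) = -26/24 + 4*(-¼) = -26*1/24 - 1 = -13/12 - 1 = -25/12 ≈ -2.0833)
(16*(-25))*D = (16*(-25))*(-25/12) = -400*(-25/12) = 2500/3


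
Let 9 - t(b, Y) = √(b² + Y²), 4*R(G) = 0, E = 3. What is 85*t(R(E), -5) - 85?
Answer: 255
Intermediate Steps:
R(G) = 0 (R(G) = (¼)*0 = 0)
t(b, Y) = 9 - √(Y² + b²) (t(b, Y) = 9 - √(b² + Y²) = 9 - √(Y² + b²))
85*t(R(E), -5) - 85 = 85*(9 - √((-5)² + 0²)) - 85 = 85*(9 - √(25 + 0)) - 85 = 85*(9 - √25) - 85 = 85*(9 - 1*5) - 85 = 85*(9 - 5) - 85 = 85*4 - 85 = 340 - 85 = 255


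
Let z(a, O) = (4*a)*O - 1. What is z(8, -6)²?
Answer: 37249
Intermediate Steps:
z(a, O) = -1 + 4*O*a (z(a, O) = 4*O*a - 1 = -1 + 4*O*a)
z(8, -6)² = (-1 + 4*(-6)*8)² = (-1 - 192)² = (-193)² = 37249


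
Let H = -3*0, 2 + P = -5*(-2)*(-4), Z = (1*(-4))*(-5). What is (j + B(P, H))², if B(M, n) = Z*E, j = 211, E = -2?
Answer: 29241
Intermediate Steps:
Z = 20 (Z = -4*(-5) = 20)
P = -42 (P = -2 - 5*(-2)*(-4) = -2 + 10*(-4) = -2 - 40 = -42)
H = 0
B(M, n) = -40 (B(M, n) = 20*(-2) = -40)
(j + B(P, H))² = (211 - 40)² = 171² = 29241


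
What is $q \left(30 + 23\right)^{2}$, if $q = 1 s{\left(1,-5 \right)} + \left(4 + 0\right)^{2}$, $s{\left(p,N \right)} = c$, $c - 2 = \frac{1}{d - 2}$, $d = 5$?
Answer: $\frac{154495}{3} \approx 51498.0$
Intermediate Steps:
$c = \frac{7}{3}$ ($c = 2 + \frac{1}{5 - 2} = 2 + \frac{1}{3} = \frac{7}{3} \approx 2.3333$)
$s{\left(p,N \right)} = \frac{7}{3}$
$q = \frac{55}{3}$ ($q = 1 \cdot \frac{7}{3} + \left(4 + 0\right)^{2} = \frac{7}{3} + 4^{2} = \frac{7}{3} + 16 = \frac{55}{3} \approx 18.333$)
$q \left(30 + 23\right)^{2} = \frac{55 \left(30 + 23\right)^{2}}{3} = \frac{55 \cdot 53^{2}}{3} = \frac{55}{3} \cdot 2809 = \frac{154495}{3}$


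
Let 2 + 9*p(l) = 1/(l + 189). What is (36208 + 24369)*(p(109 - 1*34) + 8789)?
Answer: 114997928459/216 ≈ 5.3240e+8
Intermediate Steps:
p(l) = -2/9 + 1/(9*(189 + l)) (p(l) = -2/9 + 1/(9*(l + 189)) = -2/9 + 1/(9*(189 + l)))
(36208 + 24369)*(p(109 - 1*34) + 8789) = (36208 + 24369)*((-377 - 2*(109 - 1*34))/(9*(189 + (109 - 1*34))) + 8789) = 60577*((-377 - 2*(109 - 34))/(9*(189 + (109 - 34))) + 8789) = 60577*((-377 - 2*75)/(9*(189 + 75)) + 8789) = 60577*((1/9)*(-377 - 150)/264 + 8789) = 60577*((1/9)*(1/264)*(-527) + 8789) = 60577*(-527/2376 + 8789) = 60577*(20882137/2376) = 114997928459/216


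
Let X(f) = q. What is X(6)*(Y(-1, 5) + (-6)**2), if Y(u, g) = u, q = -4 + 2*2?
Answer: 0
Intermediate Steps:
q = 0 (q = -4 + 4 = 0)
X(f) = 0
X(6)*(Y(-1, 5) + (-6)**2) = 0*(-1 + (-6)**2) = 0*(-1 + 36) = 0*35 = 0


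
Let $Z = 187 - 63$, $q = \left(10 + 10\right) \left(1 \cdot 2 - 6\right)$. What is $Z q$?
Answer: $-9920$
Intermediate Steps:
$q = -80$ ($q = 20 \left(2 - 6\right) = 20 \left(-4\right) = -80$)
$Z = 124$ ($Z = 187 - 63 = 124$)
$Z q = 124 \left(-80\right) = -9920$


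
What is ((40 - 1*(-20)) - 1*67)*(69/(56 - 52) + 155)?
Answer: -4823/4 ≈ -1205.8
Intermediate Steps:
((40 - 1*(-20)) - 1*67)*(69/(56 - 52) + 155) = ((40 + 20) - 67)*(69/4 + 155) = (60 - 67)*(69*(¼) + 155) = -7*(69/4 + 155) = -7*689/4 = -4823/4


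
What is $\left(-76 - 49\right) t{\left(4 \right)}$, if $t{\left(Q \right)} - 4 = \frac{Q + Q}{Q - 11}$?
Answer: $- \frac{2500}{7} \approx -357.14$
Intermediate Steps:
$t{\left(Q \right)} = 4 + \frac{2 Q}{-11 + Q}$ ($t{\left(Q \right)} = 4 + \frac{Q + Q}{Q - 11} = 4 + \frac{2 Q}{-11 + Q}$)
$\left(-76 - 49\right) t{\left(4 \right)} = \left(-76 - 49\right) \frac{2 \left(-22 + 3 \cdot 4\right)}{-11 + 4} = - 125 \frac{2 \left(-22 + 12\right)}{-7} = - 125 \cdot 2 \left(- \frac{1}{7}\right) \left(-10\right) = \left(-125\right) \frac{20}{7} = - \frac{2500}{7}$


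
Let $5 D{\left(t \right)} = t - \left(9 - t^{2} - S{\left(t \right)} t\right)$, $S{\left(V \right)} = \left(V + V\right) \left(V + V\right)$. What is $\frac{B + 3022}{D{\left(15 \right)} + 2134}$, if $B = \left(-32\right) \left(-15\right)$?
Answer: $\frac{17510}{24401} \approx 0.71759$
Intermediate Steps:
$S{\left(V \right)} = 4 V^{2}$ ($S{\left(V \right)} = 2 V 2 V = 4 V^{2}$)
$B = 480$
$D{\left(t \right)} = - \frac{9}{5} + \frac{t}{5} + \frac{t^{2}}{5} + \frac{4 t^{3}}{5}$ ($D{\left(t \right)} = \frac{t - \left(9 - t^{2} - 4 t^{2} t\right)}{5} = \frac{t - \left(9 - t^{2} - 4 t^{3}\right)}{5} = \frac{t + \left(-9 + t^{2} + 4 t^{3}\right)}{5} = \frac{-9 + t + t^{2} + 4 t^{3}}{5} = - \frac{9}{5} + \frac{t}{5} + \frac{t^{2}}{5} + \frac{4 t^{3}}{5}$)
$\frac{B + 3022}{D{\left(15 \right)} + 2134} = \frac{480 + 3022}{\left(- \frac{9}{5} + \frac{1}{5} \cdot 15 + \frac{15^{2}}{5} + \frac{4 \cdot 15^{3}}{5}\right) + 2134} = \frac{3502}{\left(- \frac{9}{5} + 3 + \frac{1}{5} \cdot 225 + \frac{4}{5} \cdot 3375\right) + 2134} = \frac{3502}{\left(- \frac{9}{5} + 3 + 45 + 2700\right) + 2134} = \frac{3502}{\frac{13731}{5} + 2134} = \frac{3502}{\frac{24401}{5}} = 3502 \cdot \frac{5}{24401} = \frac{17510}{24401}$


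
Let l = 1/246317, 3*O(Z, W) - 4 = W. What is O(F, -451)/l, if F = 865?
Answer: -36701233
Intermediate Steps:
O(Z, W) = 4/3 + W/3
l = 1/246317 ≈ 4.0598e-6
O(F, -451)/l = (4/3 + (1/3)*(-451))/(1/246317) = (4/3 - 451/3)*246317 = -149*246317 = -36701233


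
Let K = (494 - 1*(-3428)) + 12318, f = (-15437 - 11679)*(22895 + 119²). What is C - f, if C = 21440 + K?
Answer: 1004848176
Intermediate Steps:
f = -1004810496 (f = -27116*(22895 + 14161) = -27116*37056 = -1004810496)
K = 16240 (K = (494 + 3428) + 12318 = 3922 + 12318 = 16240)
C = 37680 (C = 21440 + 16240 = 37680)
C - f = 37680 - 1*(-1004810496) = 37680 + 1004810496 = 1004848176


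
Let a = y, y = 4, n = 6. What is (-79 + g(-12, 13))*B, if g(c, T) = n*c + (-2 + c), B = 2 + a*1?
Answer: -990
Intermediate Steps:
a = 4
B = 6 (B = 2 + 4*1 = 2 + 4 = 6)
g(c, T) = -2 + 7*c (g(c, T) = 6*c + (-2 + c) = -2 + 7*c)
(-79 + g(-12, 13))*B = (-79 + (-2 + 7*(-12)))*6 = (-79 + (-2 - 84))*6 = (-79 - 86)*6 = -165*6 = -990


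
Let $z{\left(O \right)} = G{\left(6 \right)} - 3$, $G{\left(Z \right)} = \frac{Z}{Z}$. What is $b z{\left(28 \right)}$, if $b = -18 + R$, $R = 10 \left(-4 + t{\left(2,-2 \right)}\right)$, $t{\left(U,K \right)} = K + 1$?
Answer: $136$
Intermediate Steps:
$t{\left(U,K \right)} = 1 + K$
$R = -50$ ($R = 10 \left(-4 + \left(1 - 2\right)\right) = 10 \left(-4 - 1\right) = 10 \left(-5\right) = -50$)
$G{\left(Z \right)} = 1$
$b = -68$ ($b = -18 - 50 = -68$)
$z{\left(O \right)} = -2$ ($z{\left(O \right)} = 1 - 3 = -2$)
$b z{\left(28 \right)} = \left(-68\right) \left(-2\right) = 136$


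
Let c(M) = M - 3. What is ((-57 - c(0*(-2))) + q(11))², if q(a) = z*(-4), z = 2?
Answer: 3844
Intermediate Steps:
q(a) = -8 (q(a) = 2*(-4) = -8)
c(M) = -3 + M
((-57 - c(0*(-2))) + q(11))² = ((-57 - (-3 + 0*(-2))) - 8)² = ((-57 - (-3 + 0)) - 8)² = ((-57 - 1*(-3)) - 8)² = ((-57 + 3) - 8)² = (-54 - 8)² = (-62)² = 3844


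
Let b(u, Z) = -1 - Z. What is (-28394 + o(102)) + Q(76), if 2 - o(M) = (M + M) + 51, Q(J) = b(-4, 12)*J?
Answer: -29635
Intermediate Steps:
Q(J) = -13*J (Q(J) = (-1 - 1*12)*J = (-1 - 12)*J = -13*J)
o(M) = -49 - 2*M (o(M) = 2 - ((M + M) + 51) = 2 - (2*M + 51) = 2 - (51 + 2*M) = 2 + (-51 - 2*M) = -49 - 2*M)
(-28394 + o(102)) + Q(76) = (-28394 + (-49 - 2*102)) - 13*76 = (-28394 + (-49 - 204)) - 988 = (-28394 - 253) - 988 = -28647 - 988 = -29635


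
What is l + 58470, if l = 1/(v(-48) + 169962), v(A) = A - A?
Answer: 9937678141/169962 ≈ 58470.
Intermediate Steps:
v(A) = 0
l = 1/169962 (l = 1/(0 + 169962) = 1/169962 ≈ 5.8837e-6)
l + 58470 = 1/169962 + 58470 = 9937678141/169962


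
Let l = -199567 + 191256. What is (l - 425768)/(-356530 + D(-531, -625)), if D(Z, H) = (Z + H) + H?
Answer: 144693/119437 ≈ 1.2115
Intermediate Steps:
D(Z, H) = Z + 2*H (D(Z, H) = (H + Z) + H = Z + 2*H)
l = -8311
(l - 425768)/(-356530 + D(-531, -625)) = (-8311 - 425768)/(-356530 + (-531 + 2*(-625))) = -434079/(-356530 + (-531 - 1250)) = -434079/(-356530 - 1781) = -434079/(-358311) = -434079*(-1/358311) = 144693/119437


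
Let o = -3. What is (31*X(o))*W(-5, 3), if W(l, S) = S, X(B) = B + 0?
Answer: -279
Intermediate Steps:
X(B) = B
(31*X(o))*W(-5, 3) = (31*(-3))*3 = -93*3 = -279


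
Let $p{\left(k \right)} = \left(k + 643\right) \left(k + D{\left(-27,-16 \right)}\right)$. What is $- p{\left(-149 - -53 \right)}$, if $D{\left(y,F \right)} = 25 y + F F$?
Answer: $281705$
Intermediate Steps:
$D{\left(y,F \right)} = F^{2} + 25 y$ ($D{\left(y,F \right)} = 25 y + F^{2} = F^{2} + 25 y$)
$p{\left(k \right)} = \left(-419 + k\right) \left(643 + k\right)$ ($p{\left(k \right)} = \left(k + 643\right) \left(k + \left(\left(-16\right)^{2} + 25 \left(-27\right)\right)\right) = \left(643 + k\right) \left(k + \left(256 - 675\right)\right) = \left(643 + k\right) \left(k - 419\right) = \left(643 + k\right) \left(-419 + k\right) = \left(-419 + k\right) \left(643 + k\right)$)
$- p{\left(-149 - -53 \right)} = - (-269417 + \left(-149 - -53\right)^{2} + 224 \left(-149 - -53\right)) = - (-269417 + \left(-149 + 53\right)^{2} + 224 \left(-149 + 53\right)) = - (-269417 + \left(-96\right)^{2} + 224 \left(-96\right)) = - (-269417 + 9216 - 21504) = \left(-1\right) \left(-281705\right) = 281705$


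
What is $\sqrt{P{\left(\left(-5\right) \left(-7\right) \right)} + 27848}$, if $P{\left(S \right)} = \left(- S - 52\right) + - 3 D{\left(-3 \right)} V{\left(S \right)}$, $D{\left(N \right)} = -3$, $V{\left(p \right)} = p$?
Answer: $2 \sqrt{7019} \approx 167.56$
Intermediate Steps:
$P{\left(S \right)} = -52 + 8 S$ ($P{\left(S \right)} = \left(- S - 52\right) + \left(-3\right) \left(-3\right) S = \left(-52 - S\right) + 9 S = -52 + 8 S$)
$\sqrt{P{\left(\left(-5\right) \left(-7\right) \right)} + 27848} = \sqrt{\left(-52 + 8 \left(\left(-5\right) \left(-7\right)\right)\right) + 27848} = \sqrt{\left(-52 + 8 \cdot 35\right) + 27848} = \sqrt{\left(-52 + 280\right) + 27848} = \sqrt{228 + 27848} = \sqrt{28076} = 2 \sqrt{7019}$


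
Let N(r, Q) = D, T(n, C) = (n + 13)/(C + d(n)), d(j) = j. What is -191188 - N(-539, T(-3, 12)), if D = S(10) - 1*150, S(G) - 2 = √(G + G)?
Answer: -191040 - 2*√5 ≈ -1.9104e+5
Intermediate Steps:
T(n, C) = (13 + n)/(C + n) (T(n, C) = (n + 13)/(C + n) = (13 + n)/(C + n))
S(G) = 2 + √2*√G (S(G) = 2 + √(G + G) = 2 + √(2*G) = 2 + √2*√G)
D = -148 + 2*√5 (D = (2 + √2*√10) - 1*150 = (2 + 2*√5) - 150 = -148 + 2*√5 ≈ -143.53)
N(r, Q) = -148 + 2*√5
-191188 - N(-539, T(-3, 12)) = -191188 - (-148 + 2*√5) = -191188 + (148 - 2*√5) = -191040 - 2*√5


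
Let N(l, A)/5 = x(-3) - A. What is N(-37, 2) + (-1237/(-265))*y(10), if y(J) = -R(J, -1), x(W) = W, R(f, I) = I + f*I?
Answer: 6982/265 ≈ 26.347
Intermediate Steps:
R(f, I) = I + I*f
N(l, A) = -15 - 5*A (N(l, A) = 5*(-3 - A) = -15 - 5*A)
y(J) = 1 + J (y(J) = -(-1)*(1 + J) = -(-1 - J) = 1 + J)
N(-37, 2) + (-1237/(-265))*y(10) = (-15 - 5*2) + (-1237/(-265))*(1 + 10) = (-15 - 10) - 1237*(-1/265)*11 = -25 + (1237/265)*11 = -25 + 13607/265 = 6982/265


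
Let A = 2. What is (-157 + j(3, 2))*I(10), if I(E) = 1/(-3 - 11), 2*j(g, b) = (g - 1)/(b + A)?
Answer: 627/56 ≈ 11.196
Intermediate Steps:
j(g, b) = (-1 + g)/(2*(2 + b)) (j(g, b) = ((g - 1)/(b + 2))/2 = ((-1 + g)/(2 + b))/2 = (-1 + g)/(2*(2 + b)))
I(E) = -1/14 (I(E) = 1/(-14) = -1/14)
(-157 + j(3, 2))*I(10) = (-157 + (-1 + 3)/(2*(2 + 2)))*(-1/14) = (-157 + (1/2)*2/4)*(-1/14) = (-157 + (1/2)*(1/4)*2)*(-1/14) = (-157 + 1/4)*(-1/14) = -627/4*(-1/14) = 627/56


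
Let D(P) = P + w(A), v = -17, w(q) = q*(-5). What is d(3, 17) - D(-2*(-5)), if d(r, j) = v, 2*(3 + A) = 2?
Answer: -37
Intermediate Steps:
A = -2 (A = -3 + (½)*2 = -3 + 1 = -2)
w(q) = -5*q
d(r, j) = -17
D(P) = 10 + P (D(P) = P - 5*(-2) = P + 10 = 10 + P)
d(3, 17) - D(-2*(-5)) = -17 - (10 - 2*(-5)) = -17 - (10 + 10) = -17 - 1*20 = -17 - 20 = -37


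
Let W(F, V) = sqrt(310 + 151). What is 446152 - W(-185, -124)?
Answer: 446152 - sqrt(461) ≈ 4.4613e+5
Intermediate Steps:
W(F, V) = sqrt(461)
446152 - W(-185, -124) = 446152 - sqrt(461)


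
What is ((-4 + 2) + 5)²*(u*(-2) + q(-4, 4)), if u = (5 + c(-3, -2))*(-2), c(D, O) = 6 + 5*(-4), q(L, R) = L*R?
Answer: -468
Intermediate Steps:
c(D, O) = -14 (c(D, O) = 6 - 20 = -14)
u = 18 (u = (5 - 14)*(-2) = -9*(-2) = 18)
((-4 + 2) + 5)²*(u*(-2) + q(-4, 4)) = ((-4 + 2) + 5)²*(18*(-2) - 4*4) = (-2 + 5)²*(-36 - 16) = 3²*(-52) = 9*(-52) = -468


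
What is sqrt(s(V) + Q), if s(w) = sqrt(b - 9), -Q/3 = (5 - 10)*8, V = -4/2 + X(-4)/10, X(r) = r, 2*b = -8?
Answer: sqrt(120 + I*sqrt(13)) ≈ 10.956 + 0.1646*I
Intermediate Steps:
b = -4 (b = (1/2)*(-8) = -4)
V = -12/5 (V = -4/2 - 4/10 = -4*1/2 - 4*1/10 = -2 - 2/5 = -12/5 ≈ -2.4000)
Q = 120 (Q = -3*(5 - 10)*8 = -(-15)*8 = -3*(-40) = 120)
s(w) = I*sqrt(13) (s(w) = sqrt(-4 - 9) = sqrt(-13) = I*sqrt(13))
sqrt(s(V) + Q) = sqrt(I*sqrt(13) + 120) = sqrt(120 + I*sqrt(13))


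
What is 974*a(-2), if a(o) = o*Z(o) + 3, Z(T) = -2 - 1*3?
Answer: 12662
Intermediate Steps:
Z(T) = -5 (Z(T) = -2 - 3 = -5)
a(o) = 3 - 5*o (a(o) = o*(-5) + 3 = -5*o + 3 = 3 - 5*o)
974*a(-2) = 974*(3 - 5*(-2)) = 974*(3 + 10) = 974*13 = 12662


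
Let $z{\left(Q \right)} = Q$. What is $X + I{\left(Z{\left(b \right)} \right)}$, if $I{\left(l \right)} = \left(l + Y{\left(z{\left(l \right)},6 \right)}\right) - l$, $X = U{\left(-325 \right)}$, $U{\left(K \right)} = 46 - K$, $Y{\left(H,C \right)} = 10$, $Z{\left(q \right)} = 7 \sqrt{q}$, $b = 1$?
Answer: $381$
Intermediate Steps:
$X = 371$ ($X = 46 - -325 = 46 + 325 = 371$)
$I{\left(l \right)} = 10$ ($I{\left(l \right)} = \left(l + 10\right) - l = \left(10 + l\right) - l = 10$)
$X + I{\left(Z{\left(b \right)} \right)} = 371 + 10 = 381$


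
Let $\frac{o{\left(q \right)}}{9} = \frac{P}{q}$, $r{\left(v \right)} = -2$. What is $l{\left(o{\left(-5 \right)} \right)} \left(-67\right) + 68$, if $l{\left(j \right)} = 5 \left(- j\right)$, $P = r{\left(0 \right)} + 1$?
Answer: $671$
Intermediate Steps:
$P = -1$ ($P = -2 + 1 = -1$)
$o{\left(q \right)} = - \frac{9}{q}$ ($o{\left(q \right)} = 9 \left(- \frac{1}{q}\right) = - \frac{9}{q}$)
$l{\left(j \right)} = - 5 j$
$l{\left(o{\left(-5 \right)} \right)} \left(-67\right) + 68 = - 5 \left(- \frac{9}{-5}\right) \left(-67\right) + 68 = - 5 \left(\left(-9\right) \left(- \frac{1}{5}\right)\right) \left(-67\right) + 68 = \left(-5\right) \frac{9}{5} \left(-67\right) + 68 = \left(-9\right) \left(-67\right) + 68 = 603 + 68 = 671$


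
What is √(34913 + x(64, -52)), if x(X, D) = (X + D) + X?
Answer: √34989 ≈ 187.05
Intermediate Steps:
x(X, D) = D + 2*X (x(X, D) = (D + X) + X = D + 2*X)
√(34913 + x(64, -52)) = √(34913 + (-52 + 2*64)) = √(34913 + (-52 + 128)) = √(34913 + 76) = √34989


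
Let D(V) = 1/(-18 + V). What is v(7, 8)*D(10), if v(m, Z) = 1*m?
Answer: -7/8 ≈ -0.87500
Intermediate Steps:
v(m, Z) = m
v(7, 8)*D(10) = 7/(-18 + 10) = 7/(-8) = 7*(-⅛) = -7/8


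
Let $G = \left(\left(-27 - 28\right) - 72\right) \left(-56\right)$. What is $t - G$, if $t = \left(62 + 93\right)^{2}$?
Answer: $16913$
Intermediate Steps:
$G = 7112$ ($G = \left(-55 - 72\right) \left(-56\right) = \left(-127\right) \left(-56\right) = 7112$)
$t = 24025$ ($t = 155^{2} = 24025$)
$t - G = 24025 - 7112 = 16913$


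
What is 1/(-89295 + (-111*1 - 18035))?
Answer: -1/107441 ≈ -9.3074e-6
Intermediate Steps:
1/(-89295 + (-111*1 - 18035)) = 1/(-89295 + (-111 - 18035)) = 1/(-89295 - 18146) = 1/(-107441) = -1/107441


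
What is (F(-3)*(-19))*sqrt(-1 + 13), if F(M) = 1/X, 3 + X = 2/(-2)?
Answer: 19*sqrt(3)/2 ≈ 16.454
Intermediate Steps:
X = -4 (X = -3 + 2/(-2) = -3 + 2*(-1/2) = -3 - 1 = -4)
F(M) = -1/4 (F(M) = 1/(-4) = -1/4)
(F(-3)*(-19))*sqrt(-1 + 13) = (-1/4*(-19))*sqrt(-1 + 13) = 19*sqrt(12)/4 = 19*(2*sqrt(3))/4 = 19*sqrt(3)/2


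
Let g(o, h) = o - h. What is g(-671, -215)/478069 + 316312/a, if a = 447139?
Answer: 151015066144/213763294591 ≈ 0.70646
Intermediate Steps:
g(-671, -215)/478069 + 316312/a = (-671 - 1*(-215))/478069 + 316312/447139 = (-671 + 215)*(1/478069) + 316312*(1/447139) = -456*1/478069 + 316312/447139 = -456/478069 + 316312/447139 = 151015066144/213763294591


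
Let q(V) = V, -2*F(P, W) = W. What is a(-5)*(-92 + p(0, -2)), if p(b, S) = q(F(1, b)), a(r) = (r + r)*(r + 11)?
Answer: 5520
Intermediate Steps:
F(P, W) = -W/2
a(r) = 2*r*(11 + r) (a(r) = (2*r)*(11 + r) = 2*r*(11 + r))
p(b, S) = -b/2
a(-5)*(-92 + p(0, -2)) = (2*(-5)*(11 - 5))*(-92 - 1/2*0) = (2*(-5)*6)*(-92 + 0) = -60*(-92) = 5520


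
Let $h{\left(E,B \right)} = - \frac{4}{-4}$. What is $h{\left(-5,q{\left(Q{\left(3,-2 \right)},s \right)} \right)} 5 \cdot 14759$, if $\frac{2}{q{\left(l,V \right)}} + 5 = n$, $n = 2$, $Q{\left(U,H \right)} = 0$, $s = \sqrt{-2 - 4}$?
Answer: $73795$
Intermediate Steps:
$s = i \sqrt{6}$ ($s = \sqrt{-6} = i \sqrt{6} \approx 2.4495 i$)
$q{\left(l,V \right)} = - \frac{2}{3}$ ($q{\left(l,V \right)} = \frac{2}{-5 + 2} = \frac{2}{-3} = 2 \left(- \frac{1}{3}\right) = - \frac{2}{3}$)
$h{\left(E,B \right)} = 1$ ($h{\left(E,B \right)} = \left(-4\right) \left(- \frac{1}{4}\right) = 1$)
$h{\left(-5,q{\left(Q{\left(3,-2 \right)},s \right)} \right)} 5 \cdot 14759 = 1 \cdot 5 \cdot 14759 = 1 \cdot 73795 = 73795$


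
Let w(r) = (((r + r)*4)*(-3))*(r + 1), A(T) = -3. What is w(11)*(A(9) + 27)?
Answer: -76032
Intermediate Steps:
w(r) = -24*r*(1 + r) (w(r) = (((2*r)*4)*(-3))*(1 + r) = ((8*r)*(-3))*(1 + r) = (-24*r)*(1 + r) = -24*r*(1 + r))
w(11)*(A(9) + 27) = (-24*11*(1 + 11))*(-3 + 27) = -24*11*12*24 = -3168*24 = -76032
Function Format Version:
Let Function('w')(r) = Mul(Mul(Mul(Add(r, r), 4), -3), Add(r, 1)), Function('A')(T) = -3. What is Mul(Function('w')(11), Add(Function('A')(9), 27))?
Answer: -76032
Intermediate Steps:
Function('w')(r) = Mul(-24, r, Add(1, r)) (Function('w')(r) = Mul(Mul(Mul(Mul(2, r), 4), -3), Add(1, r)) = Mul(Mul(Mul(8, r), -3), Add(1, r)) = Mul(Mul(-24, r), Add(1, r)) = Mul(-24, r, Add(1, r)))
Mul(Function('w')(11), Add(Function('A')(9), 27)) = Mul(Mul(-24, 11, Add(1, 11)), Add(-3, 27)) = Mul(Mul(-24, 11, 12), 24) = Mul(-3168, 24) = -76032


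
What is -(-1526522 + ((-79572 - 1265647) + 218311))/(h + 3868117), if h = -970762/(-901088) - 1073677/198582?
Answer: 23740219266632544/34607976448659059 ≈ 0.68598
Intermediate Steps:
h = -193675400273/44734964304 (h = -970762*(-1/901088) - 1073677*1/198582 = 485381/450544 - 1073677/198582 = -193675400273/44734964304 ≈ -4.3294)
-(-1526522 + ((-79572 - 1265647) + 218311))/(h + 3868117) = -(-1526522 + ((-79572 - 1265647) + 218311))/(-193675400273/44734964304 + 3868117) = -(-1526522 + (-1345219 + 218311))/173039882243295295/44734964304 = -(-1526522 - 1126908)*44734964304/173039882243295295 = -(-2653430)*44734964304/173039882243295295 = -1*(-23740219266632544/34607976448659059) = 23740219266632544/34607976448659059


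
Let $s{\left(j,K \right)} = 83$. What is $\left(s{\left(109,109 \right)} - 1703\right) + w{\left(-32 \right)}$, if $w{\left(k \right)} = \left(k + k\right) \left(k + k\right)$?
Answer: $2476$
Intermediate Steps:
$w{\left(k \right)} = 4 k^{2}$ ($w{\left(k \right)} = 2 k 2 k = 4 k^{2}$)
$\left(s{\left(109,109 \right)} - 1703\right) + w{\left(-32 \right)} = \left(83 - 1703\right) + 4 \left(-32\right)^{2} = -1620 + 4 \cdot 1024 = -1620 + 4096 = 2476$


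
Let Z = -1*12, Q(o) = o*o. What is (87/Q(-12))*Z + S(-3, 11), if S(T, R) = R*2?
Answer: 59/4 ≈ 14.750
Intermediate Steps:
Q(o) = o**2
S(T, R) = 2*R
Z = -12
(87/Q(-12))*Z + S(-3, 11) = (87/((-12)**2))*(-12) + 2*11 = (87/144)*(-12) + 22 = (87*(1/144))*(-12) + 22 = (29/48)*(-12) + 22 = -29/4 + 22 = 59/4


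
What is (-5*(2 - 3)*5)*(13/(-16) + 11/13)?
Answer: 175/208 ≈ 0.84135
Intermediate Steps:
(-5*(2 - 3)*5)*(13/(-16) + 11/13) = (-(-5)*5)*(13*(-1/16) + 11*(1/13)) = (-5*(-5))*(-13/16 + 11/13) = 25*(7/208) = 175/208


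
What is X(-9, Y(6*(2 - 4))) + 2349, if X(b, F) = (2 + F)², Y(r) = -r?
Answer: 2545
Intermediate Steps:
X(-9, Y(6*(2 - 4))) + 2349 = (2 - 6*(2 - 4))² + 2349 = (2 - 6*(-2))² + 2349 = (2 - 1*(-12))² + 2349 = (2 + 12)² + 2349 = 14² + 2349 = 196 + 2349 = 2545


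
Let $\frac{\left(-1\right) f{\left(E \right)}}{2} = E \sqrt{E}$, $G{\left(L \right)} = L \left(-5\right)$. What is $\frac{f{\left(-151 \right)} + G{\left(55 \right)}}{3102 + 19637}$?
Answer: $- \frac{275}{22739} + \frac{302 i \sqrt{151}}{22739} \approx -0.012094 + 0.1632 i$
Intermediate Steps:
$G{\left(L \right)} = - 5 L$
$f{\left(E \right)} = - 2 E^{\frac{3}{2}}$ ($f{\left(E \right)} = - 2 E \sqrt{E} = - 2 E^{\frac{3}{2}}$)
$\frac{f{\left(-151 \right)} + G{\left(55 \right)}}{3102 + 19637} = \frac{- 2 \left(-151\right)^{\frac{3}{2}} - 275}{3102 + 19637} = \frac{- 2 \left(- 151 i \sqrt{151}\right) - 275}{22739} = \left(302 i \sqrt{151} - 275\right) \frac{1}{22739} = \left(-275 + 302 i \sqrt{151}\right) \frac{1}{22739} = - \frac{275}{22739} + \frac{302 i \sqrt{151}}{22739}$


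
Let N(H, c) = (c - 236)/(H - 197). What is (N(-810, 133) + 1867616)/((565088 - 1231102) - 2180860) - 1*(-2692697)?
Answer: 7719427582042831/2866802118 ≈ 2.6927e+6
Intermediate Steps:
N(H, c) = (-236 + c)/(-197 + H)
(N(-810, 133) + 1867616)/((565088 - 1231102) - 2180860) - 1*(-2692697) = ((-236 + 133)/(-197 - 810) + 1867616)/((565088 - 1231102) - 2180860) - 1*(-2692697) = (-103/(-1007) + 1867616)/(-666014 - 2180860) + 2692697 = (-1/1007*(-103) + 1867616)/(-2846874) + 2692697 = (103/1007 + 1867616)*(-1/2846874) + 2692697 = (1880689415/1007)*(-1/2846874) + 2692697 = -1880689415/2866802118 + 2692697 = 7719427582042831/2866802118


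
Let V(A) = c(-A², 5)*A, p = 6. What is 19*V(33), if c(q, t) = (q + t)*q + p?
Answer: 740162214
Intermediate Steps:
c(q, t) = 6 + q*(q + t) (c(q, t) = (q + t)*q + 6 = q*(q + t) + 6 = 6 + q*(q + t))
V(A) = A*(6 + A⁴ - 5*A²) (V(A) = (6 + (-A²)² - A²*5)*A = (6 + A⁴ - 5*A²)*A = A*(6 + A⁴ - 5*A²))
19*V(33) = 19*(33*(6 + 33⁴ - 5*33²)) = 19*(33*(6 + 1185921 - 5*1089)) = 19*(33*(6 + 1185921 - 5445)) = 19*(33*1180482) = 19*38955906 = 740162214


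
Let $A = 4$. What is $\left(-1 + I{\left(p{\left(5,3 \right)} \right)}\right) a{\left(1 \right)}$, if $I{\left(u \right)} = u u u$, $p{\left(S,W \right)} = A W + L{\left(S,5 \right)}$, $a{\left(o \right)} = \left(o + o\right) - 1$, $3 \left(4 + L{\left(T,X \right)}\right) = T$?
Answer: $\frac{24362}{27} \approx 902.3$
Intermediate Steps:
$L{\left(T,X \right)} = -4 + \frac{T}{3}$
$a{\left(o \right)} = -1 + 2 o$ ($a{\left(o \right)} = 2 o - 1 = -1 + 2 o$)
$p{\left(S,W \right)} = -4 + 4 W + \frac{S}{3}$ ($p{\left(S,W \right)} = 4 W + \left(-4 + \frac{S}{3}\right) = -4 + 4 W + \frac{S}{3}$)
$I{\left(u \right)} = u^{3}$ ($I{\left(u \right)} = u^{2} u = u^{3}$)
$\left(-1 + I{\left(p{\left(5,3 \right)} \right)}\right) a{\left(1 \right)} = \left(-1 + \left(-4 + 4 \cdot 3 + \frac{1}{3} \cdot 5\right)^{3}\right) \left(-1 + 2 \cdot 1\right) = \left(-1 + \left(-4 + 12 + \frac{5}{3}\right)^{3}\right) \left(-1 + 2\right) = \left(-1 + \left(\frac{29}{3}\right)^{3}\right) 1 = \left(-1 + \frac{24389}{27}\right) 1 = \frac{24362}{27} \cdot 1 = \frac{24362}{27}$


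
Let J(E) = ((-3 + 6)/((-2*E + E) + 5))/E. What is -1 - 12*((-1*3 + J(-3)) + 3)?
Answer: ½ ≈ 0.50000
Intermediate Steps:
J(E) = 3/(E*(5 - E)) (J(E) = (3/(-E + 5))/E = (3/(5 - E))/E = 3/(E*(5 - E)))
-1 - 12*((-1*3 + J(-3)) + 3) = -1 - 12*((-1*3 - 3/(-3*(-5 - 3))) + 3) = -1 - 12*((-3 - 3*(-⅓)/(-8)) + 3) = -1 - 12*((-3 - 3*(-⅓)*(-⅛)) + 3) = -1 - 12*((-3 - ⅛) + 3) = -1 - 12*(-25/8 + 3) = -1 - 12*(-1)/8 = -1 - 2*(-¾) = -1 + 3/2 = ½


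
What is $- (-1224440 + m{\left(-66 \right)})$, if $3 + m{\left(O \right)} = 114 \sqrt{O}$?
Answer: $1224443 - 114 i \sqrt{66} \approx 1.2244 \cdot 10^{6} - 926.14 i$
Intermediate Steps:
$m{\left(O \right)} = -3 + 114 \sqrt{O}$
$- (-1224440 + m{\left(-66 \right)}) = - (-1224440 - \left(3 - 114 \sqrt{-66}\right)) = - (-1224440 - \left(3 - 114 i \sqrt{66}\right)) = - (-1224443 + 114 i \sqrt{66}) = 1224443 - 114 i \sqrt{66}$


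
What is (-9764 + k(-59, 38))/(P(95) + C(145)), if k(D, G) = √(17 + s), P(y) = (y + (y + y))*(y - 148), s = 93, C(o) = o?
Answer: 2441/3740 - √110/14960 ≈ 0.65197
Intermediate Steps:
P(y) = 3*y*(-148 + y) (P(y) = (y + 2*y)*(-148 + y) = (3*y)*(-148 + y) = 3*y*(-148 + y))
k(D, G) = √110 (k(D, G) = √(17 + 93) = √110)
(-9764 + k(-59, 38))/(P(95) + C(145)) = (-9764 + √110)/(3*95*(-148 + 95) + 145) = (-9764 + √110)/(3*95*(-53) + 145) = (-9764 + √110)/(-15105 + 145) = (-9764 + √110)/(-14960) = (-9764 + √110)*(-1/14960) = 2441/3740 - √110/14960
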